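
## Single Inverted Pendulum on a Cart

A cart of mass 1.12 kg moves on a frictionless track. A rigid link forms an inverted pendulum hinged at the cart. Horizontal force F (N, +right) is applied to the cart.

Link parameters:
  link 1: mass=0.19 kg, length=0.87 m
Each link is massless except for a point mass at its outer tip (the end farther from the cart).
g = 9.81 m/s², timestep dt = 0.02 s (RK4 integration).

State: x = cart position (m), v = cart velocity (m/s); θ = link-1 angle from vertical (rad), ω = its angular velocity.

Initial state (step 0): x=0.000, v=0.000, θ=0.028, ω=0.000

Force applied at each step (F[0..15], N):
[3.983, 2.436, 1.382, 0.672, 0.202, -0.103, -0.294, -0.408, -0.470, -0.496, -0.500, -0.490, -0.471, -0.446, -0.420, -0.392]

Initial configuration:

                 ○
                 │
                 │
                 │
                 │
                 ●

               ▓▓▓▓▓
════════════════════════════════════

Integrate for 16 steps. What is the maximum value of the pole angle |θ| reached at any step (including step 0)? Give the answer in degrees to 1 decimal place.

Answer: 1.6°

Derivation:
apply F[0]=+3.983 → step 1: x=0.001, v=0.070, θ=0.027, ω=-0.074
apply F[1]=+2.436 → step 2: x=0.003, v=0.113, θ=0.025, ω=-0.117
apply F[2]=+1.382 → step 3: x=0.005, v=0.137, θ=0.023, ω=-0.139
apply F[3]=+0.672 → step 4: x=0.008, v=0.148, θ=0.020, ω=-0.148
apply F[4]=+0.202 → step 5: x=0.011, v=0.151, θ=0.017, ω=-0.147
apply F[5]=-0.103 → step 6: x=0.014, v=0.149, θ=0.014, ω=-0.141
apply F[6]=-0.294 → step 7: x=0.017, v=0.143, θ=0.011, ω=-0.131
apply F[7]=-0.408 → step 8: x=0.020, v=0.135, θ=0.009, ω=-0.120
apply F[8]=-0.470 → step 9: x=0.022, v=0.127, θ=0.007, ω=-0.109
apply F[9]=-0.496 → step 10: x=0.025, v=0.118, θ=0.005, ω=-0.097
apply F[10]=-0.500 → step 11: x=0.027, v=0.109, θ=0.003, ω=-0.086
apply F[11]=-0.490 → step 12: x=0.029, v=0.100, θ=0.001, ω=-0.075
apply F[12]=-0.471 → step 13: x=0.031, v=0.091, θ=-0.000, ω=-0.065
apply F[13]=-0.446 → step 14: x=0.033, v=0.083, θ=-0.002, ω=-0.057
apply F[14]=-0.420 → step 15: x=0.034, v=0.076, θ=-0.003, ω=-0.048
apply F[15]=-0.392 → step 16: x=0.036, v=0.069, θ=-0.003, ω=-0.041
Max |angle| over trajectory = 0.028 rad = 1.6°.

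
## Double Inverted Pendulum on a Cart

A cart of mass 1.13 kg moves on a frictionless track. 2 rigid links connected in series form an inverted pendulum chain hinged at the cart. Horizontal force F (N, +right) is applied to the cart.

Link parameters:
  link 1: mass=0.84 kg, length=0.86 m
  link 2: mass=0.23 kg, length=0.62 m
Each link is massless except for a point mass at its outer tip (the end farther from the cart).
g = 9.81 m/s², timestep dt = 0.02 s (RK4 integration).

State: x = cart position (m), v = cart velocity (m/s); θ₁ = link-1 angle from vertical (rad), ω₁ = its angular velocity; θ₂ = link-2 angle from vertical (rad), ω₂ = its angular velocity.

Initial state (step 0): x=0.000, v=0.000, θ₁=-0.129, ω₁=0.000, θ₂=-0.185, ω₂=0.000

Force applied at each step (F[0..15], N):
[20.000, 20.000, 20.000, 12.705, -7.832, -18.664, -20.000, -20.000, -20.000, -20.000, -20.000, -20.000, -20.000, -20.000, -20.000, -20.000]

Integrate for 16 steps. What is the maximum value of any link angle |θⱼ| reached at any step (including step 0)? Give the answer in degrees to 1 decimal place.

Answer: 19.7°

Derivation:
apply F[0]=+20.000 → step 1: x=0.004, v=0.372, θ₁=-0.134, ω₁=-0.456, θ₂=-0.185, ω₂=-0.016
apply F[1]=+20.000 → step 2: x=0.015, v=0.743, θ₁=-0.147, ω₁=-0.914, θ₂=-0.186, ω₂=-0.029
apply F[2]=+20.000 → step 3: x=0.033, v=1.114, θ₁=-0.170, ω₁=-1.374, θ₂=-0.186, ω₂=-0.035
apply F[3]=+12.705 → step 4: x=0.058, v=1.358, θ₁=-0.201, ω₁=-1.694, θ₂=-0.187, ω₂=-0.036
apply F[4]=-7.832 → step 5: x=0.084, v=1.253, θ₁=-0.234, ω₁=-1.626, θ₂=-0.188, ω₂=-0.026
apply F[5]=-18.664 → step 6: x=0.107, v=0.974, θ₁=-0.264, ω₁=-1.373, θ₂=-0.188, ω₂=0.002
apply F[6]=-20.000 → step 7: x=0.123, v=0.683, θ₁=-0.289, ω₁=-1.116, θ₂=-0.187, ω₂=0.046
apply F[7]=-20.000 → step 8: x=0.134, v=0.399, θ₁=-0.309, ω₁=-0.877, θ₂=-0.186, ω₂=0.105
apply F[8]=-20.000 → step 9: x=0.139, v=0.122, θ₁=-0.324, ω₁=-0.653, θ₂=-0.183, ω₂=0.175
apply F[9]=-20.000 → step 10: x=0.139, v=-0.150, θ₁=-0.335, ω₁=-0.440, θ₂=-0.179, ω₂=0.257
apply F[10]=-20.000 → step 11: x=0.133, v=-0.419, θ₁=-0.342, ω₁=-0.234, θ₂=-0.173, ω₂=0.346
apply F[11]=-20.000 → step 12: x=0.122, v=-0.686, θ₁=-0.344, ω₁=-0.033, θ₂=-0.165, ω₂=0.443
apply F[12]=-20.000 → step 13: x=0.106, v=-0.953, θ₁=-0.343, ω₁=0.167, θ₂=-0.155, ω₂=0.545
apply F[13]=-20.000 → step 14: x=0.084, v=-1.222, θ₁=-0.338, ω₁=0.369, θ₂=-0.143, ω₂=0.651
apply F[14]=-20.000 → step 15: x=0.057, v=-1.494, θ₁=-0.328, ω₁=0.577, θ₂=-0.129, ω₂=0.758
apply F[15]=-20.000 → step 16: x=0.024, v=-1.769, θ₁=-0.314, ω₁=0.794, θ₂=-0.113, ω₂=0.864
Max |angle| over trajectory = 0.344 rad = 19.7°.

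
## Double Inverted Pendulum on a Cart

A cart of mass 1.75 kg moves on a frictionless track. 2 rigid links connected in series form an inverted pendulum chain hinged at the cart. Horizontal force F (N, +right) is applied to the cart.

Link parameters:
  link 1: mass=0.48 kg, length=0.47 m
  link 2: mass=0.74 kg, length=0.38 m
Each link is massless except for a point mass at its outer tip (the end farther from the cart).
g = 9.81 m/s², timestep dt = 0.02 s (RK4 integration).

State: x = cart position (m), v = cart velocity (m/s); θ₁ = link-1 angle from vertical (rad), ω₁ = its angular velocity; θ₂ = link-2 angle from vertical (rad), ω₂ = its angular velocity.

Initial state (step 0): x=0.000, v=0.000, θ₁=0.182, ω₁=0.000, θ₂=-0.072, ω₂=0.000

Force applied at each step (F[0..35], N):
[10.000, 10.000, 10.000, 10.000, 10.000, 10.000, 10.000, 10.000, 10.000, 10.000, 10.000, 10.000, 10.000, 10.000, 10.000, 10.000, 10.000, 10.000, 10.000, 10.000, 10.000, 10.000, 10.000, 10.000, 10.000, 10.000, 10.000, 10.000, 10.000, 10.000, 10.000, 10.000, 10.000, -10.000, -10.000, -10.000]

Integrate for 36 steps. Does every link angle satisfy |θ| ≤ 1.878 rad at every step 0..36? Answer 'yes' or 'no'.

apply F[0]=+10.000 → step 1: x=0.001, v=0.090, θ₁=0.182, ω₁=0.039, θ₂=-0.075, ω₂=-0.322
apply F[1]=+10.000 → step 2: x=0.004, v=0.181, θ₁=0.184, ω₁=0.081, θ₂=-0.085, ω₂=-0.649
apply F[2]=+10.000 → step 3: x=0.008, v=0.271, θ₁=0.186, ω₁=0.125, θ₂=-0.101, ω₂=-0.987
apply F[3]=+10.000 → step 4: x=0.014, v=0.362, θ₁=0.189, ω₁=0.175, θ₂=-0.124, ω₂=-1.341
apply F[4]=+10.000 → step 5: x=0.023, v=0.454, θ₁=0.193, ω₁=0.227, θ₂=-0.155, ω₂=-1.713
apply F[5]=+10.000 → step 6: x=0.033, v=0.546, θ₁=0.198, ω₁=0.280, θ₂=-0.193, ω₂=-2.102
apply F[6]=+10.000 → step 7: x=0.044, v=0.640, θ₁=0.204, ω₁=0.329, θ₂=-0.239, ω₂=-2.507
apply F[7]=+10.000 → step 8: x=0.058, v=0.734, θ₁=0.211, ω₁=0.366, θ₂=-0.293, ω₂=-2.922
apply F[8]=+10.000 → step 9: x=0.074, v=0.831, θ₁=0.218, ω₁=0.382, θ₂=-0.356, ω₂=-3.342
apply F[9]=+10.000 → step 10: x=0.091, v=0.928, θ₁=0.226, ω₁=0.368, θ₂=-0.427, ω₂=-3.759
apply F[10]=+10.000 → step 11: x=0.111, v=1.027, θ₁=0.233, ω₁=0.313, θ₂=-0.506, ω₂=-4.171
apply F[11]=+10.000 → step 12: x=0.133, v=1.128, θ₁=0.238, ω₁=0.210, θ₂=-0.594, ω₂=-4.575
apply F[12]=+10.000 → step 13: x=0.156, v=1.229, θ₁=0.241, ω₁=0.051, θ₂=-0.689, ω₂=-4.972
apply F[13]=+10.000 → step 14: x=0.182, v=1.332, θ₁=0.240, ω₁=-0.172, θ₂=-0.793, ω₂=-5.366
apply F[14]=+10.000 → step 15: x=0.209, v=1.435, θ₁=0.233, ω₁=-0.466, θ₂=-0.904, ω₂=-5.762
apply F[15]=+10.000 → step 16: x=0.239, v=1.539, θ₁=0.221, ω₁=-0.838, θ₂=-1.023, ω₂=-6.162
apply F[16]=+10.000 → step 17: x=0.271, v=1.644, θ₁=0.199, ω₁=-1.299, θ₂=-1.151, ω₂=-6.567
apply F[17]=+10.000 → step 18: x=0.305, v=1.751, θ₁=0.168, ω₁=-1.854, θ₂=-1.286, ω₂=-6.973
apply F[18]=+10.000 → step 19: x=0.341, v=1.859, θ₁=0.124, ω₁=-2.511, θ₂=-1.429, ω₂=-7.367
apply F[19]=+10.000 → step 20: x=0.379, v=1.969, θ₁=0.067, ω₁=-3.269, θ₂=-1.580, ω₂=-7.724
apply F[20]=+10.000 → step 21: x=0.420, v=2.083, θ₁=-0.007, ω₁=-4.116, θ₂=-1.738, ω₂=-8.002
apply F[21]=+10.000 → step 22: x=0.463, v=2.198, θ₁=-0.098, ω₁=-5.023, θ₂=-1.900, ω₂=-8.140
apply F[22]=+10.000 → step 23: x=0.508, v=2.310, θ₁=-0.208, ω₁=-5.939, θ₂=-2.062, ω₂=-8.064
apply F[23]=+10.000 → step 24: x=0.555, v=2.414, θ₁=-0.335, ω₁=-6.796, θ₂=-2.220, ω₂=-7.704
apply F[24]=+10.000 → step 25: x=0.604, v=2.498, θ₁=-0.479, ω₁=-7.528, θ₂=-2.368, ω₂=-7.018
apply F[25]=+10.000 → step 26: x=0.655, v=2.554, θ₁=-0.635, ω₁=-8.101, θ₂=-2.499, ω₂=-6.012
apply F[26]=+10.000 → step 27: x=0.706, v=2.577, θ₁=-0.802, ω₁=-8.525, θ₂=-2.607, ω₂=-4.732
apply F[27]=+10.000 → step 28: x=0.758, v=2.568, θ₁=-0.976, ω₁=-8.855, θ₂=-2.687, ω₂=-3.238
apply F[28]=+10.000 → step 29: x=0.809, v=2.530, θ₁=-1.156, ω₁=-9.179, θ₂=-2.735, ω₂=-1.572
apply F[29]=+10.000 → step 30: x=0.859, v=2.462, θ₁=-1.344, ω₁=-9.605, θ₂=-2.748, ω₂=0.271
apply F[30]=+10.000 → step 31: x=0.907, v=2.350, θ₁=-1.542, ω₁=-10.289, θ₂=-2.723, ω₂=2.372
apply F[31]=+10.000 → step 32: x=0.952, v=2.153, θ₁=-1.759, ω₁=-11.493, θ₂=-2.650, ω₂=4.940
apply F[32]=+10.000 → step 33: x=0.992, v=1.741, θ₁=-2.008, ω₁=-13.689, θ₂=-2.519, ω₂=8.303
apply F[33]=-10.000 → step 34: x=1.017, v=0.674, θ₁=-2.313, ω₁=-16.734, θ₂=-2.322, ω₂=10.881
apply F[34]=-10.000 → step 35: x=1.018, v=-0.433, θ₁=-2.655, ω₁=-16.816, θ₂=-2.133, ω₂=6.972
apply F[35]=-10.000 → step 36: x=1.004, v=-0.895, θ₁=-2.977, ω₁=-15.375, θ₂=-2.060, ω₂=0.370
Max |angle| over trajectory = 2.977 rad; bound = 1.878 → exceeded.

Answer: no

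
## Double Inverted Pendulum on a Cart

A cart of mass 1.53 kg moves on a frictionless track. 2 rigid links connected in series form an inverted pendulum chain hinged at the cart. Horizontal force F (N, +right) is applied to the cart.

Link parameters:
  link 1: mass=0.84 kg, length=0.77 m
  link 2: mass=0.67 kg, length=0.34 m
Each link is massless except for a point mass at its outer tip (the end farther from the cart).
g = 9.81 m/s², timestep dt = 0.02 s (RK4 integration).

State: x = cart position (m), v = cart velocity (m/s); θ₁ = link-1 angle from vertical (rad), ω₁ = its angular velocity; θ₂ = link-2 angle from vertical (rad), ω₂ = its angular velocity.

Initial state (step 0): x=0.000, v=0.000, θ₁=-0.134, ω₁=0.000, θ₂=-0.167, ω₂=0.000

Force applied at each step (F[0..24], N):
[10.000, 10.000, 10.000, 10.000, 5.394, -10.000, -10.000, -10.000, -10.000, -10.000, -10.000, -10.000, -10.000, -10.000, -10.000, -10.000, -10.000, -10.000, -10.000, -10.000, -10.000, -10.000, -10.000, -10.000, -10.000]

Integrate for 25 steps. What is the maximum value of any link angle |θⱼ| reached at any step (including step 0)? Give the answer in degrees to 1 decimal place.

Answer: 39.6°

Derivation:
apply F[0]=+10.000 → step 1: x=0.002, v=0.154, θ₁=-0.136, ω₁=-0.226, θ₂=-0.167, ω₂=-0.030
apply F[1]=+10.000 → step 2: x=0.006, v=0.308, θ₁=-0.143, ω₁=-0.455, θ₂=-0.168, ω₂=-0.055
apply F[2]=+10.000 → step 3: x=0.014, v=0.463, θ₁=-0.154, ω₁=-0.688, θ₂=-0.169, ω₂=-0.073
apply F[3]=+10.000 → step 4: x=0.025, v=0.619, θ₁=-0.171, ω₁=-0.928, θ₂=-0.171, ω₂=-0.080
apply F[4]=+5.394 → step 5: x=0.038, v=0.717, θ₁=-0.191, ω₁=-1.101, θ₂=-0.173, ω₂=-0.073
apply F[5]=-10.000 → step 6: x=0.051, v=0.625, θ₁=-0.212, ω₁=-1.040, θ₂=-0.174, ω₂=-0.044
apply F[6]=-10.000 → step 7: x=0.063, v=0.537, θ₁=-0.233, ω₁=-0.994, θ₂=-0.174, ω₂=0.006
apply F[7]=-10.000 → step 8: x=0.073, v=0.452, θ₁=-0.252, ω₁=-0.962, θ₂=-0.173, ω₂=0.077
apply F[8]=-10.000 → step 9: x=0.081, v=0.371, θ₁=-0.271, ω₁=-0.945, θ₂=-0.171, ω₂=0.169
apply F[9]=-10.000 → step 10: x=0.088, v=0.294, θ₁=-0.290, ω₁=-0.941, θ₂=-0.166, ω₂=0.283
apply F[10]=-10.000 → step 11: x=0.093, v=0.219, θ₁=-0.309, ω₁=-0.950, θ₂=-0.159, ω₂=0.422
apply F[11]=-10.000 → step 12: x=0.097, v=0.147, θ₁=-0.328, ω₁=-0.973, θ₂=-0.149, ω₂=0.585
apply F[12]=-10.000 → step 13: x=0.099, v=0.077, θ₁=-0.348, ω₁=-1.008, θ₂=-0.136, ω₂=0.776
apply F[13]=-10.000 → step 14: x=0.100, v=0.009, θ₁=-0.369, ω₁=-1.055, θ₂=-0.118, ω₂=0.995
apply F[14]=-10.000 → step 15: x=0.099, v=-0.058, θ₁=-0.390, ω₁=-1.115, θ₂=-0.096, ω₂=1.243
apply F[15]=-10.000 → step 16: x=0.097, v=-0.124, θ₁=-0.413, ω₁=-1.185, θ₂=-0.068, ω₂=1.521
apply F[16]=-10.000 → step 17: x=0.094, v=-0.190, θ₁=-0.438, ω₁=-1.263, θ₂=-0.035, ω₂=1.826
apply F[17]=-10.000 → step 18: x=0.090, v=-0.257, θ₁=-0.464, ω₁=-1.347, θ₂=0.005, ω₂=2.155
apply F[18]=-10.000 → step 19: x=0.084, v=-0.326, θ₁=-0.492, ω₁=-1.434, θ₂=0.051, ω₂=2.503
apply F[19]=-10.000 → step 20: x=0.077, v=-0.397, θ₁=-0.521, ω₁=-1.520, θ₂=0.105, ω₂=2.865
apply F[20]=-10.000 → step 21: x=0.068, v=-0.471, θ₁=-0.552, ω₁=-1.602, θ₂=0.166, ω₂=3.234
apply F[21]=-10.000 → step 22: x=0.058, v=-0.548, θ₁=-0.585, ω₁=-1.675, θ₂=0.234, ω₂=3.605
apply F[22]=-10.000 → step 23: x=0.046, v=-0.628, θ₁=-0.619, ω₁=-1.737, θ₂=0.310, ω₂=3.975
apply F[23]=-10.000 → step 24: x=0.033, v=-0.710, θ₁=-0.655, ω₁=-1.787, θ₂=0.393, ω₂=4.343
apply F[24]=-10.000 → step 25: x=0.018, v=-0.793, θ₁=-0.691, ω₁=-1.821, θ₂=0.484, ω₂=4.712
Max |angle| over trajectory = 0.691 rad = 39.6°.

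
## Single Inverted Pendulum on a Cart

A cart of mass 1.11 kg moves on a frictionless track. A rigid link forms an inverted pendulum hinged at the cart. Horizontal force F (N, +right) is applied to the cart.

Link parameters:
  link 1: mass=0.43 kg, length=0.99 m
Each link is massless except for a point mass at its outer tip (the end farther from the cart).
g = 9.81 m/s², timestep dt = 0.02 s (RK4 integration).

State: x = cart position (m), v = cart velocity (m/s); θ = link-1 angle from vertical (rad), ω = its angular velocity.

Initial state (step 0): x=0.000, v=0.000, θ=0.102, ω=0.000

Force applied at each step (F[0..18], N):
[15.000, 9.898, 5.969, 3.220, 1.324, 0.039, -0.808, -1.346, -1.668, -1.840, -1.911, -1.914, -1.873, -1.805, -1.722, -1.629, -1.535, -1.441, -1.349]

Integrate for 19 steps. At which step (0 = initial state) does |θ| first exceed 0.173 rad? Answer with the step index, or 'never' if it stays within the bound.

Answer: never

Derivation:
apply F[0]=+15.000 → step 1: x=0.003, v=0.262, θ=0.100, ω=-0.243
apply F[1]=+9.898 → step 2: x=0.010, v=0.432, θ=0.093, ω=-0.395
apply F[2]=+5.969 → step 3: x=0.019, v=0.533, θ=0.084, ω=-0.479
apply F[3]=+3.220 → step 4: x=0.030, v=0.585, θ=0.075, ω=-0.515
apply F[4]=+1.324 → step 5: x=0.042, v=0.603, θ=0.064, ω=-0.521
apply F[5]=+0.039 → step 6: x=0.054, v=0.600, θ=0.054, ω=-0.505
apply F[6]=-0.808 → step 7: x=0.066, v=0.582, θ=0.044, ω=-0.477
apply F[7]=-1.346 → step 8: x=0.077, v=0.555, θ=0.035, ω=-0.442
apply F[8]=-1.668 → step 9: x=0.088, v=0.522, θ=0.026, ω=-0.403
apply F[9]=-1.840 → step 10: x=0.098, v=0.487, θ=0.019, ω=-0.364
apply F[10]=-1.911 → step 11: x=0.108, v=0.452, θ=0.012, ω=-0.325
apply F[11]=-1.914 → step 12: x=0.116, v=0.417, θ=0.006, ω=-0.287
apply F[12]=-1.873 → step 13: x=0.124, v=0.383, θ=0.000, ω=-0.252
apply F[13]=-1.805 → step 14: x=0.132, v=0.350, θ=-0.004, ω=-0.220
apply F[14]=-1.722 → step 15: x=0.138, v=0.320, θ=-0.008, ω=-0.191
apply F[15]=-1.629 → step 16: x=0.145, v=0.291, θ=-0.012, ω=-0.164
apply F[16]=-1.535 → step 17: x=0.150, v=0.265, θ=-0.015, ω=-0.140
apply F[17]=-1.441 → step 18: x=0.155, v=0.240, θ=-0.018, ω=-0.118
apply F[18]=-1.349 → step 19: x=0.160, v=0.217, θ=-0.020, ω=-0.098
max |θ| = 0.102 ≤ 0.173 over all 20 states.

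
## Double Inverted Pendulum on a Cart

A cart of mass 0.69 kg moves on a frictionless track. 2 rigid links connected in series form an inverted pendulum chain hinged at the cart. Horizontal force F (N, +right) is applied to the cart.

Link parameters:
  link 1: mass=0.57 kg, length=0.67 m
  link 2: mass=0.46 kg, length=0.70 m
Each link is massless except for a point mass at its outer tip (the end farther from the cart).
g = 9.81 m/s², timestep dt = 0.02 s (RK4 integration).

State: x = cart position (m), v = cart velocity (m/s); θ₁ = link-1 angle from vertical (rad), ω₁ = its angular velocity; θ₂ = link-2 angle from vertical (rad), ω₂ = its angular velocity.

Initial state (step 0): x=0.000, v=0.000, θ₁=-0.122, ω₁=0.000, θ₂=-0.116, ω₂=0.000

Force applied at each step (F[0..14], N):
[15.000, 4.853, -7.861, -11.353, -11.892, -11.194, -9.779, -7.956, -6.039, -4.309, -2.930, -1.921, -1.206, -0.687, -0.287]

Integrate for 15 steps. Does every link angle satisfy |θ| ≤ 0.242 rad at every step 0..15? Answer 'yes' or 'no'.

apply F[0]=+15.000 → step 1: x=0.005, v=0.460, θ₁=-0.129, ω₁=-0.719, θ₂=-0.116, ω₂=0.003
apply F[1]=+4.853 → step 2: x=0.016, v=0.633, θ₁=-0.147, ω₁=-1.019, θ₂=-0.116, ω₂=0.012
apply F[2]=-7.861 → step 3: x=0.026, v=0.454, θ₁=-0.165, ω₁=-0.811, θ₂=-0.115, ω₂=0.034
apply F[3]=-11.353 → step 4: x=0.033, v=0.185, θ₁=-0.178, ω₁=-0.481, θ₂=-0.114, ω₂=0.068
apply F[4]=-11.892 → step 5: x=0.034, v=-0.095, θ₁=-0.184, ω₁=-0.142, θ₂=-0.113, ω₂=0.110
apply F[5]=-11.194 → step 6: x=0.029, v=-0.354, θ₁=-0.184, ω₁=0.163, θ₂=-0.110, ω₂=0.155
apply F[6]=-9.779 → step 7: x=0.020, v=-0.576, θ₁=-0.178, ω₁=0.415, θ₂=-0.106, ω₂=0.198
apply F[7]=-7.956 → step 8: x=0.007, v=-0.750, θ₁=-0.168, ω₁=0.603, θ₂=-0.102, ω₂=0.237
apply F[8]=-6.039 → step 9: x=-0.010, v=-0.875, θ₁=-0.154, ω₁=0.726, θ₂=-0.097, ω₂=0.270
apply F[9]=-4.309 → step 10: x=-0.028, v=-0.957, θ₁=-0.139, ω₁=0.791, θ₂=-0.091, ω₂=0.297
apply F[10]=-2.930 → step 11: x=-0.048, v=-1.005, θ₁=-0.123, ω₁=0.813, θ₂=-0.085, ω₂=0.318
apply F[11]=-1.921 → step 12: x=-0.068, v=-1.028, θ₁=-0.107, ω₁=0.807, θ₂=-0.079, ω₂=0.334
apply F[12]=-1.206 → step 13: x=-0.089, v=-1.036, θ₁=-0.091, ω₁=0.783, θ₂=-0.072, ω₂=0.346
apply F[13]=-0.687 → step 14: x=-0.109, v=-1.032, θ₁=-0.076, ω₁=0.750, θ₂=-0.065, ω₂=0.353
apply F[14]=-0.287 → step 15: x=-0.130, v=-1.021, θ₁=-0.061, ω₁=0.713, θ₂=-0.058, ω₂=0.357
Max |angle| over trajectory = 0.184 rad; bound = 0.242 → within bound.

Answer: yes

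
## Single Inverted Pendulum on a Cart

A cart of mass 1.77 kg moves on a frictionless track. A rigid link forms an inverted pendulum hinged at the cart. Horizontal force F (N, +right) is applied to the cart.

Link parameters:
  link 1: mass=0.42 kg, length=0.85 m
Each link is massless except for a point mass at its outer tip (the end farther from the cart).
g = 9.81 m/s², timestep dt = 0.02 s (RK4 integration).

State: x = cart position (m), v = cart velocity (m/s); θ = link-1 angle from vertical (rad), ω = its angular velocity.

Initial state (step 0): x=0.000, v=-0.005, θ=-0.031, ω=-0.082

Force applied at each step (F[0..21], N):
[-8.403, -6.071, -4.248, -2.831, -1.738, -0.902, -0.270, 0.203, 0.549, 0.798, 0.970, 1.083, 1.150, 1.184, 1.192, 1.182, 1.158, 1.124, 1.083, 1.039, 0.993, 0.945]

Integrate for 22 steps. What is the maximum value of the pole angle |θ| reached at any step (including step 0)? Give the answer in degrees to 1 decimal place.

apply F[0]=-8.403 → step 1: x=-0.001, v=-0.098, θ=-0.032, ω=0.021
apply F[1]=-6.071 → step 2: x=-0.004, v=-0.166, θ=-0.030, ω=0.092
apply F[2]=-4.248 → step 3: x=-0.007, v=-0.212, θ=-0.028, ω=0.140
apply F[3]=-2.831 → step 4: x=-0.012, v=-0.243, θ=-0.025, ω=0.170
apply F[4]=-1.738 → step 5: x=-0.017, v=-0.262, θ=-0.021, ω=0.187
apply F[5]=-0.902 → step 6: x=-0.022, v=-0.271, θ=-0.018, ω=0.193
apply F[6]=-0.270 → step 7: x=-0.028, v=-0.273, θ=-0.014, ω=0.192
apply F[7]=+0.203 → step 8: x=-0.033, v=-0.270, θ=-0.010, ω=0.186
apply F[8]=+0.549 → step 9: x=-0.039, v=-0.264, θ=-0.006, ω=0.177
apply F[9]=+0.798 → step 10: x=-0.044, v=-0.254, θ=-0.003, ω=0.165
apply F[10]=+0.970 → step 11: x=-0.049, v=-0.243, θ=0.000, ω=0.151
apply F[11]=+1.083 → step 12: x=-0.053, v=-0.231, θ=0.003, ω=0.137
apply F[12]=+1.150 → step 13: x=-0.058, v=-0.218, θ=0.006, ω=0.123
apply F[13]=+1.184 → step 14: x=-0.062, v=-0.205, θ=0.008, ω=0.110
apply F[14]=+1.192 → step 15: x=-0.066, v=-0.192, θ=0.010, ω=0.096
apply F[15]=+1.182 → step 16: x=-0.070, v=-0.180, θ=0.012, ω=0.084
apply F[16]=+1.158 → step 17: x=-0.073, v=-0.167, θ=0.013, ω=0.072
apply F[17]=+1.124 → step 18: x=-0.077, v=-0.155, θ=0.015, ω=0.061
apply F[18]=+1.083 → step 19: x=-0.080, v=-0.143, θ=0.016, ω=0.051
apply F[19]=+1.039 → step 20: x=-0.082, v=-0.132, θ=0.017, ω=0.042
apply F[20]=+0.993 → step 21: x=-0.085, v=-0.122, θ=0.018, ω=0.034
apply F[21]=+0.945 → step 22: x=-0.087, v=-0.112, θ=0.018, ω=0.026
Max |angle| over trajectory = 0.032 rad = 1.8°.

Answer: 1.8°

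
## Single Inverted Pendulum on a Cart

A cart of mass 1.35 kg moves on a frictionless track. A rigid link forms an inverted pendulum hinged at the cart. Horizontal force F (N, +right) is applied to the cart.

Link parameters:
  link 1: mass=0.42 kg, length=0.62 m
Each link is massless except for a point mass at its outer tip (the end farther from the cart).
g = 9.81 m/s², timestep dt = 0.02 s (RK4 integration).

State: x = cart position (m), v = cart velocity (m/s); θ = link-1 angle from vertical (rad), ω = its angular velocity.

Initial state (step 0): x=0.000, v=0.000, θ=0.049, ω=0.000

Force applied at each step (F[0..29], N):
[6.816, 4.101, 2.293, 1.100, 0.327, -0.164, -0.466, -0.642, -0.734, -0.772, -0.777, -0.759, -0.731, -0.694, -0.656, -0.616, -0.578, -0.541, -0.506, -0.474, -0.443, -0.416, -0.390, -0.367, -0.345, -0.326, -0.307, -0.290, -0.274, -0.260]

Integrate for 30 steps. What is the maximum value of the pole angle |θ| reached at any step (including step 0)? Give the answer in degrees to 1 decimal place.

apply F[0]=+6.816 → step 1: x=0.001, v=0.098, θ=0.048, ω=-0.142
apply F[1]=+4.101 → step 2: x=0.004, v=0.156, θ=0.044, ω=-0.221
apply F[2]=+2.293 → step 3: x=0.007, v=0.187, θ=0.039, ω=-0.259
apply F[3]=+1.100 → step 4: x=0.011, v=0.201, θ=0.034, ω=-0.270
apply F[4]=+0.327 → step 5: x=0.015, v=0.204, θ=0.029, ω=-0.265
apply F[5]=-0.164 → step 6: x=0.019, v=0.200, θ=0.023, ω=-0.250
apply F[6]=-0.466 → step 7: x=0.023, v=0.192, θ=0.019, ω=-0.230
apply F[7]=-0.642 → step 8: x=0.027, v=0.182, θ=0.014, ω=-0.208
apply F[8]=-0.734 → step 9: x=0.030, v=0.170, θ=0.010, ω=-0.186
apply F[9]=-0.772 → step 10: x=0.033, v=0.158, θ=0.007, ω=-0.164
apply F[10]=-0.777 → step 11: x=0.036, v=0.146, θ=0.004, ω=-0.143
apply F[11]=-0.759 → step 12: x=0.039, v=0.135, θ=0.001, ω=-0.124
apply F[12]=-0.731 → step 13: x=0.042, v=0.124, θ=-0.001, ω=-0.106
apply F[13]=-0.694 → step 14: x=0.044, v=0.114, θ=-0.003, ω=-0.091
apply F[14]=-0.656 → step 15: x=0.046, v=0.104, θ=-0.005, ω=-0.077
apply F[15]=-0.616 → step 16: x=0.048, v=0.096, θ=-0.006, ω=-0.064
apply F[16]=-0.578 → step 17: x=0.050, v=0.088, θ=-0.007, ω=-0.053
apply F[17]=-0.541 → step 18: x=0.052, v=0.080, θ=-0.008, ω=-0.044
apply F[18]=-0.506 → step 19: x=0.053, v=0.073, θ=-0.009, ω=-0.035
apply F[19]=-0.474 → step 20: x=0.055, v=0.067, θ=-0.010, ω=-0.028
apply F[20]=-0.443 → step 21: x=0.056, v=0.061, θ=-0.010, ω=-0.022
apply F[21]=-0.416 → step 22: x=0.057, v=0.055, θ=-0.011, ω=-0.016
apply F[22]=-0.390 → step 23: x=0.058, v=0.050, θ=-0.011, ω=-0.011
apply F[23]=-0.367 → step 24: x=0.059, v=0.045, θ=-0.011, ω=-0.007
apply F[24]=-0.345 → step 25: x=0.060, v=0.041, θ=-0.011, ω=-0.004
apply F[25]=-0.326 → step 26: x=0.061, v=0.037, θ=-0.011, ω=-0.001
apply F[26]=-0.307 → step 27: x=0.062, v=0.033, θ=-0.011, ω=0.002
apply F[27]=-0.290 → step 28: x=0.062, v=0.029, θ=-0.011, ω=0.004
apply F[28]=-0.274 → step 29: x=0.063, v=0.026, θ=-0.011, ω=0.006
apply F[29]=-0.260 → step 30: x=0.063, v=0.023, θ=-0.011, ω=0.008
Max |angle| over trajectory = 0.049 rad = 2.8°.

Answer: 2.8°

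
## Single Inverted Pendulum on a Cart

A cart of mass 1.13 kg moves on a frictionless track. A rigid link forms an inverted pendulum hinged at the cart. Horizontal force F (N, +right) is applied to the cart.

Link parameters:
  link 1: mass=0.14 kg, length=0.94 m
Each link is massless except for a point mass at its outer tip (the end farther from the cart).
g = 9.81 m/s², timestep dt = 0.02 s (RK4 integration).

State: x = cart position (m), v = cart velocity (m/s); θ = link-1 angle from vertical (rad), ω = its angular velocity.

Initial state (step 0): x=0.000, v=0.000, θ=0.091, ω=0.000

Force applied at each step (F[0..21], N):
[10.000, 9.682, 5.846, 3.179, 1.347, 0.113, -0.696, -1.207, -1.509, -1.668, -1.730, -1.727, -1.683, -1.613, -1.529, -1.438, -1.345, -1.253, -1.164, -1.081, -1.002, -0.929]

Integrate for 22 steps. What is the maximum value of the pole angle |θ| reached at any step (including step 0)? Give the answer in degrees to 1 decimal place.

Answer: 5.2°

Derivation:
apply F[0]=+10.000 → step 1: x=0.002, v=0.175, θ=0.089, ω=-0.166
apply F[1]=+9.682 → step 2: x=0.007, v=0.344, θ=0.084, ω=-0.327
apply F[2]=+5.846 → step 3: x=0.015, v=0.445, θ=0.077, ω=-0.418
apply F[3]=+3.179 → step 4: x=0.024, v=0.500, θ=0.068, ω=-0.461
apply F[4]=+1.347 → step 5: x=0.034, v=0.522, θ=0.059, ω=-0.471
apply F[5]=+0.113 → step 6: x=0.045, v=0.523, θ=0.050, ω=-0.461
apply F[6]=-0.696 → step 7: x=0.055, v=0.509, θ=0.041, ω=-0.437
apply F[7]=-1.207 → step 8: x=0.065, v=0.487, θ=0.032, ω=-0.406
apply F[8]=-1.509 → step 9: x=0.075, v=0.460, θ=0.024, ω=-0.371
apply F[9]=-1.668 → step 10: x=0.084, v=0.430, θ=0.017, ω=-0.334
apply F[10]=-1.730 → step 11: x=0.092, v=0.399, θ=0.011, ω=-0.299
apply F[11]=-1.727 → step 12: x=0.100, v=0.368, θ=0.005, ω=-0.264
apply F[12]=-1.683 → step 13: x=0.107, v=0.338, θ=0.000, ω=-0.232
apply F[13]=-1.613 → step 14: x=0.113, v=0.310, θ=-0.004, ω=-0.202
apply F[14]=-1.529 → step 15: x=0.119, v=0.283, θ=-0.008, ω=-0.174
apply F[15]=-1.438 → step 16: x=0.124, v=0.257, θ=-0.011, ω=-0.149
apply F[16]=-1.345 → step 17: x=0.129, v=0.234, θ=-0.014, ω=-0.127
apply F[17]=-1.253 → step 18: x=0.134, v=0.212, θ=-0.016, ω=-0.107
apply F[18]=-1.164 → step 19: x=0.138, v=0.192, θ=-0.018, ω=-0.089
apply F[19]=-1.081 → step 20: x=0.141, v=0.173, θ=-0.020, ω=-0.073
apply F[20]=-1.002 → step 21: x=0.145, v=0.156, θ=-0.021, ω=-0.059
apply F[21]=-0.929 → step 22: x=0.148, v=0.140, θ=-0.022, ω=-0.047
Max |angle| over trajectory = 0.091 rad = 5.2°.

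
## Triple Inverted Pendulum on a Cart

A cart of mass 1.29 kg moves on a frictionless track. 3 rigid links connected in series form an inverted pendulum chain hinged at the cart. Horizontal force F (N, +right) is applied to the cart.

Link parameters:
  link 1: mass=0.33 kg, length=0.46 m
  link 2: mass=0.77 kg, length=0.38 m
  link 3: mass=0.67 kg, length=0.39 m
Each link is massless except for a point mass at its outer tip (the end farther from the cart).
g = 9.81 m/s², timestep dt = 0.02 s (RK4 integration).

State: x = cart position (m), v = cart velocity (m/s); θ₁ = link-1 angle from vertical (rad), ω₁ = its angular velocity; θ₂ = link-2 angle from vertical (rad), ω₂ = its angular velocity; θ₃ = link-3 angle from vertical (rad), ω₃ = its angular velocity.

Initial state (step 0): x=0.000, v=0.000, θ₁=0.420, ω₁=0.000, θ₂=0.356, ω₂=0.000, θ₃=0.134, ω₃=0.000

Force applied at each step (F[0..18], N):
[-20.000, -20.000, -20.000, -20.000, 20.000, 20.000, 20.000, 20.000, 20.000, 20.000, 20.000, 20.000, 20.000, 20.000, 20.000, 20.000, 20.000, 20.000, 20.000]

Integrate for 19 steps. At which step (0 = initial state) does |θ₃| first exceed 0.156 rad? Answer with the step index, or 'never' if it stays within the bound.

Answer: never

Derivation:
apply F[0]=-20.000 → step 1: x=-0.003, v=-0.332, θ₁=0.429, ω₁=0.857, θ₂=0.356, ω₂=-0.017, θ₃=0.134, ω₃=-0.040
apply F[1]=-20.000 → step 2: x=-0.013, v=-0.655, θ₁=0.454, ω₁=1.692, θ₂=0.355, ω₂=-0.033, θ₃=0.133, ω₃=-0.064
apply F[2]=-20.000 → step 3: x=-0.029, v=-0.962, θ₁=0.496, ω₁=2.473, θ₂=0.355, ω₂=-0.025, θ₃=0.131, ω₃=-0.059
apply F[3]=-20.000 → step 4: x=-0.052, v=-1.245, θ₁=0.552, ω₁=3.158, θ₂=0.355, ω₂=0.050, θ₃=0.130, ω₃=-0.018
apply F[4]=+20.000 → step 5: x=-0.074, v=-1.042, θ₁=0.617, ω₁=3.321, θ₂=0.352, ω₂=-0.338, θ₃=0.129, ω₃=-0.164
apply F[5]=+20.000 → step 6: x=-0.093, v=-0.833, θ₁=0.686, ω₁=3.542, θ₂=0.341, ω₂=-0.793, θ₃=0.124, ω₃=-0.285
apply F[6]=+20.000 → step 7: x=-0.108, v=-0.612, θ₁=0.759, ω₁=3.783, θ₂=0.320, ω₂=-1.279, θ₃=0.117, ω₃=-0.374
apply F[7]=+20.000 → step 8: x=-0.118, v=-0.377, θ₁=0.837, ω₁=4.015, θ₂=0.290, ω₂=-1.760, θ₃=0.109, ω₃=-0.433
apply F[8]=+20.000 → step 9: x=-0.123, v=-0.128, θ₁=0.919, ω₁=4.221, θ₂=0.250, ω₂=-2.208, θ₃=0.100, ω₃=-0.466
apply F[9]=+20.000 → step 10: x=-0.123, v=0.133, θ₁=1.006, ω₁=4.396, θ₂=0.202, ω₂=-2.611, θ₃=0.091, ω₃=-0.481
apply F[10]=+20.000 → step 11: x=-0.117, v=0.404, θ₁=1.095, ω₁=4.545, θ₂=0.146, ω₂=-2.965, θ₃=0.081, ω₃=-0.485
apply F[11]=+20.000 → step 12: x=-0.106, v=0.682, θ₁=1.187, ω₁=4.675, θ₂=0.083, ω₂=-3.274, θ₃=0.071, ω₃=-0.486
apply F[12]=+20.000 → step 13: x=-0.090, v=0.965, θ₁=1.282, ω₁=4.797, θ₂=0.015, ω₂=-3.545, θ₃=0.062, ω₃=-0.486
apply F[13]=+20.000 → step 14: x=-0.068, v=1.252, θ₁=1.379, ω₁=4.920, θ₂=-0.058, ω₂=-3.782, θ₃=0.052, ω₃=-0.492
apply F[14]=+20.000 → step 15: x=-0.040, v=1.542, θ₁=1.479, ω₁=5.056, θ₂=-0.136, ω₂=-3.989, θ₃=0.042, ω₃=-0.507
apply F[15]=+20.000 → step 16: x=-0.006, v=1.833, θ₁=1.582, ω₁=5.219, θ₂=-0.218, ω₂=-4.164, θ₃=0.031, ω₃=-0.533
apply F[16]=+20.000 → step 17: x=0.034, v=2.128, θ₁=1.688, ω₁=5.426, θ₂=-0.302, ω₂=-4.298, θ₃=0.020, ω₃=-0.572
apply F[17]=+20.000 → step 18: x=0.079, v=2.427, θ₁=1.799, ω₁=5.710, θ₂=-0.389, ω₂=-4.370, θ₃=0.009, ω₃=-0.622
apply F[18]=+20.000 → step 19: x=0.131, v=2.738, θ₁=1.917, ω₁=6.125, θ₂=-0.476, ω₂=-4.340, θ₃=-0.004, ω₃=-0.674
max |θ₃| = 0.134 ≤ 0.156 over all 20 states.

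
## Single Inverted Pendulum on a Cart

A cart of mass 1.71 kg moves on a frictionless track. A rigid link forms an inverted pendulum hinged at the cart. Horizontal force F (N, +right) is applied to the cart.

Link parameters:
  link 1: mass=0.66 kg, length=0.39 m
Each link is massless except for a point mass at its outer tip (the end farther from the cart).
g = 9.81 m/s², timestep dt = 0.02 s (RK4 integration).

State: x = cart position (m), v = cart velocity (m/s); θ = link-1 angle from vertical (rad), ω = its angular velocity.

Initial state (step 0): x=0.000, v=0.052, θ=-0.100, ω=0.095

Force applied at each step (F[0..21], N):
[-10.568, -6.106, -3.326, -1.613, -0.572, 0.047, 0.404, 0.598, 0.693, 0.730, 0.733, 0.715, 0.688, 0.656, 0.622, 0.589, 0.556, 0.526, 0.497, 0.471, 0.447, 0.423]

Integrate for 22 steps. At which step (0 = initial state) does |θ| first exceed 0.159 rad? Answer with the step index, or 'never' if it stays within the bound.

Answer: never

Derivation:
apply F[0]=-10.568 → step 1: x=-0.000, v=-0.064, θ=-0.096, ω=0.341
apply F[1]=-6.106 → step 2: x=-0.002, v=-0.128, θ=-0.088, ω=0.459
apply F[2]=-3.326 → step 3: x=-0.005, v=-0.161, θ=-0.078, ω=0.501
apply F[3]=-1.613 → step 4: x=-0.008, v=-0.174, θ=-0.068, ω=0.498
apply F[4]=-0.572 → step 5: x=-0.012, v=-0.176, θ=-0.058, ω=0.472
apply F[5]=+0.047 → step 6: x=-0.015, v=-0.172, θ=-0.049, ω=0.433
apply F[6]=+0.404 → step 7: x=-0.019, v=-0.163, θ=-0.041, ω=0.389
apply F[7]=+0.598 → step 8: x=-0.022, v=-0.154, θ=-0.034, ω=0.346
apply F[8]=+0.693 → step 9: x=-0.025, v=-0.143, θ=-0.027, ω=0.304
apply F[9]=+0.730 → step 10: x=-0.027, v=-0.133, θ=-0.022, ω=0.265
apply F[10]=+0.733 → step 11: x=-0.030, v=-0.123, θ=-0.017, ω=0.229
apply F[11]=+0.715 → step 12: x=-0.032, v=-0.113, θ=-0.012, ω=0.198
apply F[12]=+0.688 → step 13: x=-0.035, v=-0.105, θ=-0.009, ω=0.170
apply F[13]=+0.656 → step 14: x=-0.037, v=-0.096, θ=-0.006, ω=0.145
apply F[14]=+0.622 → step 15: x=-0.038, v=-0.089, θ=-0.003, ω=0.124
apply F[15]=+0.589 → step 16: x=-0.040, v=-0.082, θ=-0.001, ω=0.105
apply F[16]=+0.556 → step 17: x=-0.042, v=-0.075, θ=0.001, ω=0.088
apply F[17]=+0.526 → step 18: x=-0.043, v=-0.069, θ=0.003, ω=0.074
apply F[18]=+0.497 → step 19: x=-0.044, v=-0.064, θ=0.004, ω=0.061
apply F[19]=+0.471 → step 20: x=-0.046, v=-0.059, θ=0.005, ω=0.051
apply F[20]=+0.447 → step 21: x=-0.047, v=-0.054, θ=0.006, ω=0.041
apply F[21]=+0.423 → step 22: x=-0.048, v=-0.049, θ=0.007, ω=0.033
max |θ| = 0.100 ≤ 0.159 over all 23 states.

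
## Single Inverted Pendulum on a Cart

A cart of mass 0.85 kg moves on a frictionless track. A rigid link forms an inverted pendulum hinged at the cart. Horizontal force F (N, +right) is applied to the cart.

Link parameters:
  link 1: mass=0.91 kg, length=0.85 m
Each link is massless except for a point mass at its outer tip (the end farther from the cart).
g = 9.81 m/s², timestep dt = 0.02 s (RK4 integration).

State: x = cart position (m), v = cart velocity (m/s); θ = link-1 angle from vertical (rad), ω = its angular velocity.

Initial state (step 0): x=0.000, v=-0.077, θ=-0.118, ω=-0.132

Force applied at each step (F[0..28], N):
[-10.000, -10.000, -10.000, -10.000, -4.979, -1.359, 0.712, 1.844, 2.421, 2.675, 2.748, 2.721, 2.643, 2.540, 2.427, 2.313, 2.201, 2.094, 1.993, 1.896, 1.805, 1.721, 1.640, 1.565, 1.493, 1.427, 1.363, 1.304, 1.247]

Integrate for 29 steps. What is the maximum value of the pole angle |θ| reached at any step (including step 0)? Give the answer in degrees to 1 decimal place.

apply F[0]=-10.000 → step 1: x=-0.004, v=-0.285, θ=-0.118, ω=0.083
apply F[1]=-10.000 → step 2: x=-0.011, v=-0.493, θ=-0.115, ω=0.299
apply F[2]=-10.000 → step 3: x=-0.023, v=-0.702, θ=-0.106, ω=0.519
apply F[3]=-10.000 → step 4: x=-0.039, v=-0.915, θ=-0.094, ω=0.745
apply F[4]=-4.979 → step 5: x=-0.059, v=-1.014, θ=-0.078, ω=0.841
apply F[5]=-1.359 → step 6: x=-0.079, v=-1.033, θ=-0.061, ω=0.847
apply F[6]=+0.712 → step 7: x=-0.100, v=-1.006, θ=-0.045, ω=0.803
apply F[7]=+1.844 → step 8: x=-0.119, v=-0.955, θ=-0.029, ω=0.735
apply F[8]=+2.421 → step 9: x=-0.138, v=-0.893, θ=-0.015, ω=0.657
apply F[9]=+2.675 → step 10: x=-0.155, v=-0.829, θ=-0.003, ω=0.579
apply F[10]=+2.748 → step 11: x=-0.171, v=-0.765, θ=0.008, ω=0.504
apply F[11]=+2.721 → step 12: x=-0.186, v=-0.703, θ=0.017, ω=0.435
apply F[12]=+2.643 → step 13: x=-0.199, v=-0.645, θ=0.025, ω=0.372
apply F[13]=+2.540 → step 14: x=-0.211, v=-0.592, θ=0.032, ω=0.315
apply F[14]=+2.427 → step 15: x=-0.223, v=-0.542, θ=0.038, ω=0.265
apply F[15]=+2.313 → step 16: x=-0.233, v=-0.496, θ=0.043, ω=0.220
apply F[16]=+2.201 → step 17: x=-0.243, v=-0.454, θ=0.047, ω=0.181
apply F[17]=+2.094 → step 18: x=-0.251, v=-0.415, θ=0.050, ω=0.146
apply F[18]=+1.993 → step 19: x=-0.259, v=-0.379, θ=0.053, ω=0.115
apply F[19]=+1.896 → step 20: x=-0.266, v=-0.345, θ=0.055, ω=0.089
apply F[20]=+1.805 → step 21: x=-0.273, v=-0.314, θ=0.056, ω=0.065
apply F[21]=+1.721 → step 22: x=-0.279, v=-0.286, θ=0.057, ω=0.045
apply F[22]=+1.640 → step 23: x=-0.284, v=-0.260, θ=0.058, ω=0.027
apply F[23]=+1.565 → step 24: x=-0.289, v=-0.235, θ=0.058, ω=0.012
apply F[24]=+1.493 → step 25: x=-0.294, v=-0.212, θ=0.058, ω=-0.001
apply F[25]=+1.427 → step 26: x=-0.298, v=-0.191, θ=0.058, ω=-0.013
apply F[26]=+1.363 → step 27: x=-0.302, v=-0.171, θ=0.058, ω=-0.023
apply F[27]=+1.304 → step 28: x=-0.305, v=-0.153, θ=0.057, ω=-0.031
apply F[28]=+1.247 → step 29: x=-0.308, v=-0.135, θ=0.057, ω=-0.038
Max |angle| over trajectory = 0.118 rad = 6.8°.

Answer: 6.8°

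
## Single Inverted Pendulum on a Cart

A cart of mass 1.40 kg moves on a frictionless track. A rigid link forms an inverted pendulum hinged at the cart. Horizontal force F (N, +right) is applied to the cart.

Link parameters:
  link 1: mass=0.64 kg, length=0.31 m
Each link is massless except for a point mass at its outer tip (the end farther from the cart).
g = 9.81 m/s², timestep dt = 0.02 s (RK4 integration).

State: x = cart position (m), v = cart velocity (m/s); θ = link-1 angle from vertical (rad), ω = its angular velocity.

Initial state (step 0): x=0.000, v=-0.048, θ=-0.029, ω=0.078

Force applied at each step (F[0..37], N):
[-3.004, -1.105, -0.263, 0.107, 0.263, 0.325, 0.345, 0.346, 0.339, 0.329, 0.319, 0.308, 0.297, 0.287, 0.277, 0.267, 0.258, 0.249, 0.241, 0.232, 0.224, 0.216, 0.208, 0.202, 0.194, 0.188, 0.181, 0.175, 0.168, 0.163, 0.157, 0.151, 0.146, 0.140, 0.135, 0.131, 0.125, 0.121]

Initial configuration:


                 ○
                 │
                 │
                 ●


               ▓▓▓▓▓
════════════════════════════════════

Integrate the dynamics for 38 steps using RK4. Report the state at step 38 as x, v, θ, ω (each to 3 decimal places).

Answer: x=-0.035, v=-0.006, θ=0.006, ω=-0.010

Derivation:
apply F[0]=-3.004 → step 1: x=-0.001, v=-0.088, θ=-0.026, ω=0.191
apply F[1]=-1.105 → step 2: x=-0.003, v=-0.102, θ=-0.022, ω=0.219
apply F[2]=-0.263 → step 3: x=-0.005, v=-0.104, θ=-0.018, ω=0.213
apply F[3]=+0.107 → step 4: x=-0.007, v=-0.101, θ=-0.014, ω=0.193
apply F[4]=+0.263 → step 5: x=-0.009, v=-0.096, θ=-0.010, ω=0.170
apply F[5]=+0.325 → step 6: x=-0.011, v=-0.091, θ=-0.007, ω=0.147
apply F[6]=+0.345 → step 7: x=-0.013, v=-0.085, θ=-0.004, ω=0.126
apply F[7]=+0.346 → step 8: x=-0.015, v=-0.080, θ=-0.002, ω=0.107
apply F[8]=+0.339 → step 9: x=-0.016, v=-0.075, θ=-0.000, ω=0.091
apply F[9]=+0.329 → step 10: x=-0.018, v=-0.071, θ=0.002, ω=0.076
apply F[10]=+0.319 → step 11: x=-0.019, v=-0.066, θ=0.003, ω=0.064
apply F[11]=+0.308 → step 12: x=-0.020, v=-0.062, θ=0.004, ω=0.053
apply F[12]=+0.297 → step 13: x=-0.021, v=-0.058, θ=0.005, ω=0.043
apply F[13]=+0.287 → step 14: x=-0.023, v=-0.055, θ=0.006, ω=0.035
apply F[14]=+0.277 → step 15: x=-0.024, v=-0.051, θ=0.007, ω=0.028
apply F[15]=+0.267 → step 16: x=-0.025, v=-0.048, θ=0.007, ω=0.022
apply F[16]=+0.258 → step 17: x=-0.026, v=-0.045, θ=0.007, ω=0.017
apply F[17]=+0.249 → step 18: x=-0.026, v=-0.042, θ=0.008, ω=0.013
apply F[18]=+0.241 → step 19: x=-0.027, v=-0.039, θ=0.008, ω=0.009
apply F[19]=+0.232 → step 20: x=-0.028, v=-0.037, θ=0.008, ω=0.006
apply F[20]=+0.224 → step 21: x=-0.029, v=-0.034, θ=0.008, ω=0.003
apply F[21]=+0.216 → step 22: x=-0.029, v=-0.032, θ=0.008, ω=0.001
apply F[22]=+0.208 → step 23: x=-0.030, v=-0.030, θ=0.008, ω=-0.001
apply F[23]=+0.202 → step 24: x=-0.031, v=-0.028, θ=0.008, ω=-0.003
apply F[24]=+0.194 → step 25: x=-0.031, v=-0.026, θ=0.008, ω=-0.004
apply F[25]=+0.188 → step 26: x=-0.032, v=-0.024, θ=0.008, ω=-0.006
apply F[26]=+0.181 → step 27: x=-0.032, v=-0.022, θ=0.008, ω=-0.007
apply F[27]=+0.175 → step 28: x=-0.033, v=-0.020, θ=0.008, ω=-0.007
apply F[28]=+0.168 → step 29: x=-0.033, v=-0.018, θ=0.008, ω=-0.008
apply F[29]=+0.163 → step 30: x=-0.033, v=-0.017, θ=0.007, ω=-0.008
apply F[30]=+0.157 → step 31: x=-0.034, v=-0.015, θ=0.007, ω=-0.009
apply F[31]=+0.151 → step 32: x=-0.034, v=-0.014, θ=0.007, ω=-0.009
apply F[32]=+0.146 → step 33: x=-0.034, v=-0.012, θ=0.007, ω=-0.009
apply F[33]=+0.140 → step 34: x=-0.034, v=-0.011, θ=0.007, ω=-0.010
apply F[34]=+0.135 → step 35: x=-0.035, v=-0.009, θ=0.007, ω=-0.010
apply F[35]=+0.131 → step 36: x=-0.035, v=-0.008, θ=0.006, ω=-0.010
apply F[36]=+0.125 → step 37: x=-0.035, v=-0.007, θ=0.006, ω=-0.010
apply F[37]=+0.121 → step 38: x=-0.035, v=-0.006, θ=0.006, ω=-0.010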